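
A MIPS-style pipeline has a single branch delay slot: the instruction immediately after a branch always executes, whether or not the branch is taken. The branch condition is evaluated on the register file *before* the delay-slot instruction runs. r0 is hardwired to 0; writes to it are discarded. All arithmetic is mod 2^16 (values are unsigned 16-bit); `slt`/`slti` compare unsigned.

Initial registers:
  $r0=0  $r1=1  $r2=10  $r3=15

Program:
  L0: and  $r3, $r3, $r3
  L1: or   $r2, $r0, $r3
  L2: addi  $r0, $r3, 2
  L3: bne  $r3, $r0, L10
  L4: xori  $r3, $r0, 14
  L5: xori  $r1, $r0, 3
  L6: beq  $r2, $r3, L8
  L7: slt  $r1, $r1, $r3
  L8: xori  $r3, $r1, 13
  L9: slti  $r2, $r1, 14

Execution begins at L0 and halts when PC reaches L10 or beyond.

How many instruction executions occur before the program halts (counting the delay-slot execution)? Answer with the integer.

5

#0 and  $r3, $r3, $r3 ; 0/1/10/15
#1 or   $r2, $r0, $r3 ; 0/1/15/15
#2 addi  $r0, $r3, 2 ; 0/1/15/15
#3 bne  $r3, $r0, L10 ; 0/1/15/15 ; →target
#4 xori  $r3, $r0, 14 ; 0/1/15/14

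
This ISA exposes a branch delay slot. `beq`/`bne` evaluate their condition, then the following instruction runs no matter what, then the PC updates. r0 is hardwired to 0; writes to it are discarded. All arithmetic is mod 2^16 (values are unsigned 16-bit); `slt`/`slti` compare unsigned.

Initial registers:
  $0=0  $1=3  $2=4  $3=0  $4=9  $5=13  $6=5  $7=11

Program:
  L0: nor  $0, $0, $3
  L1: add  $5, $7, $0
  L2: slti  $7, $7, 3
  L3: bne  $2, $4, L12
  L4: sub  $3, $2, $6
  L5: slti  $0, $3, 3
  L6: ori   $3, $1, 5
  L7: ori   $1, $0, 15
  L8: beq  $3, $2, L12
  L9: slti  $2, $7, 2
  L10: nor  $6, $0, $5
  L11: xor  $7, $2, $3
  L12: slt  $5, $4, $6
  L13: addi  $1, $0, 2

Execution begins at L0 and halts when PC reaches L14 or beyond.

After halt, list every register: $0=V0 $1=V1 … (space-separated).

[0] nor  $0, $0, $3  →  {$0:0, $1:3, $2:4, $3:0, $4:9, $5:13, $6:5, $7:11}
[1] add  $5, $7, $0  →  {$0:0, $1:3, $2:4, $3:0, $4:9, $5:11, $6:5, $7:11}
[2] slti  $7, $7, 3  →  {$0:0, $1:3, $2:4, $3:0, $4:9, $5:11, $6:5, $7:0}
[3] bne  $2, $4, L12  →  {$0:0, $1:3, $2:4, $3:0, $4:9, $5:11, $6:5, $7:0}  ⟨branch taken⟩
[4] sub  $3, $2, $6  →  {$0:0, $1:3, $2:4, $3:65535, $4:9, $5:11, $6:5, $7:0}
[12] slt  $5, $4, $6  →  {$0:0, $1:3, $2:4, $3:65535, $4:9, $5:0, $6:5, $7:0}
[13] addi  $1, $0, 2  →  {$0:0, $1:2, $2:4, $3:65535, $4:9, $5:0, $6:5, $7:0}

$0=0 $1=2 $2=4 $3=65535 $4=9 $5=0 $6=5 $7=0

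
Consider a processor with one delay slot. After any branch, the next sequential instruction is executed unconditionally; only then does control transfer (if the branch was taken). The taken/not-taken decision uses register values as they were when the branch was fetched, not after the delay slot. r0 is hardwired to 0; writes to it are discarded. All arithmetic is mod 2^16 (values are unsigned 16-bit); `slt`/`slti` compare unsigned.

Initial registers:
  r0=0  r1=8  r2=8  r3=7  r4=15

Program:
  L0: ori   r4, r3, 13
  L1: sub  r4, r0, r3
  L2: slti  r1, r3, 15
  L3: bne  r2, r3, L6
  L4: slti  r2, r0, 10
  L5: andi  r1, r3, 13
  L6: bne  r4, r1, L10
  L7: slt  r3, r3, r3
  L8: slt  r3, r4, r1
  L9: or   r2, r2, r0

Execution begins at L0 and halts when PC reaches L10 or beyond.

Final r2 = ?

1

PC=0  ori   r4, r3, 13       | r0=0 r1=8 r2=8 r3=7 r4=15
PC=1  sub  r4, r0, r3        | r0=0 r1=8 r2=8 r3=7 r4=65529
PC=2  slti  r1, r3, 15       | r0=0 r1=1 r2=8 r3=7 r4=65529
PC=3  bne  r2, r3, L6        | r0=0 r1=1 r2=8 r3=7 r4=65529  [TAKEN]
PC=4  slti  r2, r0, 10       | r0=0 r1=1 r2=1 r3=7 r4=65529
PC=6  bne  r4, r1, L10       | r0=0 r1=1 r2=1 r3=7 r4=65529  [TAKEN]
PC=7  slt  r3, r3, r3        | r0=0 r1=1 r2=1 r3=0 r4=65529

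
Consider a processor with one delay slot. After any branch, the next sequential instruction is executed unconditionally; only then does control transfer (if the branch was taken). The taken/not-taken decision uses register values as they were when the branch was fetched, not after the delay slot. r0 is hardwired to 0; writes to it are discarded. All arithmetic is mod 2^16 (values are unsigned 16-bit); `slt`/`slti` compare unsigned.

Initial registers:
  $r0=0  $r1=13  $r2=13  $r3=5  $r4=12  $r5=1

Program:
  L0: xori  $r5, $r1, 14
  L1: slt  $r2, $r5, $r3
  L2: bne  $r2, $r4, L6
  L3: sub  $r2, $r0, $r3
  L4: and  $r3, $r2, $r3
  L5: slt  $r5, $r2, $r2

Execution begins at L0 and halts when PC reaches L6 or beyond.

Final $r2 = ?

PC=0  xori  $r5, $r1, 14     | $r0=0 $r1=13 $r2=13 $r3=5 $r4=12 $r5=3
PC=1  slt  $r2, $r5, $r3     | $r0=0 $r1=13 $r2=1 $r3=5 $r4=12 $r5=3
PC=2  bne  $r2, $r4, L6      | $r0=0 $r1=13 $r2=1 $r3=5 $r4=12 $r5=3  [TAKEN]
PC=3  sub  $r2, $r0, $r3     | $r0=0 $r1=13 $r2=65531 $r3=5 $r4=12 $r5=3

65531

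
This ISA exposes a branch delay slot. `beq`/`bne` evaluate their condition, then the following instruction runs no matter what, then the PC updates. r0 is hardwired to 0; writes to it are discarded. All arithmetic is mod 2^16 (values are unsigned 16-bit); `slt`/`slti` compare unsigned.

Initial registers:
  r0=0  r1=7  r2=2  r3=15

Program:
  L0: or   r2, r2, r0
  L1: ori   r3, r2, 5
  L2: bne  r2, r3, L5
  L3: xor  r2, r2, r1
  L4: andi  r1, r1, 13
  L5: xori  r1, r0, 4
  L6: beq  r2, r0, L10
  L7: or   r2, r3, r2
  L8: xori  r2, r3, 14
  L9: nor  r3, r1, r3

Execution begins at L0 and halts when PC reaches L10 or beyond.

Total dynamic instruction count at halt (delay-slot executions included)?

#0 or   r2, r2, r0 ; 0/7/2/15
#1 ori   r3, r2, 5 ; 0/7/2/7
#2 bne  r2, r3, L5 ; 0/7/2/7 ; →target
#3 xor  r2, r2, r1 ; 0/7/5/7
#5 xori  r1, r0, 4 ; 0/4/5/7
#6 beq  r2, r0, L10 ; 0/4/5/7 ; →fallthru
#7 or   r2, r3, r2 ; 0/4/7/7
#8 xori  r2, r3, 14 ; 0/4/9/7
#9 nor  r3, r1, r3 ; 0/4/9/65528

9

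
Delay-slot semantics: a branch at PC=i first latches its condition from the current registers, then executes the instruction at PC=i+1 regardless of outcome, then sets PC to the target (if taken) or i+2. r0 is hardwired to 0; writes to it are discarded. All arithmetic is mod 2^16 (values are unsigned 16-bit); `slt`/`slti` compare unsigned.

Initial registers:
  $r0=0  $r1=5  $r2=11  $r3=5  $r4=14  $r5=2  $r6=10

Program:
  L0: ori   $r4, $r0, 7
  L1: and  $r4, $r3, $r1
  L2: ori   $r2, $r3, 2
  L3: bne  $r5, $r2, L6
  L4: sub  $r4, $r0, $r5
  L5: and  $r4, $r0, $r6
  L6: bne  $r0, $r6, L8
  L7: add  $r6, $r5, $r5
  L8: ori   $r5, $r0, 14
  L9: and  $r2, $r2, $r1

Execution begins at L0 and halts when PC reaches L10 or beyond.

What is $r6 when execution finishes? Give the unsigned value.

#0 ori   $r4, $r0, 7 ; 0/5/11/5/7/2/10
#1 and  $r4, $r3, $r1 ; 0/5/11/5/5/2/10
#2 ori   $r2, $r3, 2 ; 0/5/7/5/5/2/10
#3 bne  $r5, $r2, L6 ; 0/5/7/5/5/2/10 ; →target
#4 sub  $r4, $r0, $r5 ; 0/5/7/5/65534/2/10
#6 bne  $r0, $r6, L8 ; 0/5/7/5/65534/2/10 ; →target
#7 add  $r6, $r5, $r5 ; 0/5/7/5/65534/2/4
#8 ori   $r5, $r0, 14 ; 0/5/7/5/65534/14/4
#9 and  $r2, $r2, $r1 ; 0/5/5/5/65534/14/4

4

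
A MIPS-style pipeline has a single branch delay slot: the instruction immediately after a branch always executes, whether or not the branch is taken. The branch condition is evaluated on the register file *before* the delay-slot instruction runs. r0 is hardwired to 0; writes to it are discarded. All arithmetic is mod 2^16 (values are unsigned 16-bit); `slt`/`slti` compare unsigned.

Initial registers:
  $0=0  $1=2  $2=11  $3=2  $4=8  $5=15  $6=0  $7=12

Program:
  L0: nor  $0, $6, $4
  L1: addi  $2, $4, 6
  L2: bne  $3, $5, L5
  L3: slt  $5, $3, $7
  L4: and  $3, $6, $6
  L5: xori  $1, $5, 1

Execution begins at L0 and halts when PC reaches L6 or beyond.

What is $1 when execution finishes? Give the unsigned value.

0

[0] nor  $0, $6, $4  →  {$0:0, $1:2, $2:11, $3:2, $4:8, $5:15, $6:0, $7:12}
[1] addi  $2, $4, 6  →  {$0:0, $1:2, $2:14, $3:2, $4:8, $5:15, $6:0, $7:12}
[2] bne  $3, $5, L5  →  {$0:0, $1:2, $2:14, $3:2, $4:8, $5:15, $6:0, $7:12}  ⟨branch taken⟩
[3] slt  $5, $3, $7  →  {$0:0, $1:2, $2:14, $3:2, $4:8, $5:1, $6:0, $7:12}
[5] xori  $1, $5, 1  →  {$0:0, $1:0, $2:14, $3:2, $4:8, $5:1, $6:0, $7:12}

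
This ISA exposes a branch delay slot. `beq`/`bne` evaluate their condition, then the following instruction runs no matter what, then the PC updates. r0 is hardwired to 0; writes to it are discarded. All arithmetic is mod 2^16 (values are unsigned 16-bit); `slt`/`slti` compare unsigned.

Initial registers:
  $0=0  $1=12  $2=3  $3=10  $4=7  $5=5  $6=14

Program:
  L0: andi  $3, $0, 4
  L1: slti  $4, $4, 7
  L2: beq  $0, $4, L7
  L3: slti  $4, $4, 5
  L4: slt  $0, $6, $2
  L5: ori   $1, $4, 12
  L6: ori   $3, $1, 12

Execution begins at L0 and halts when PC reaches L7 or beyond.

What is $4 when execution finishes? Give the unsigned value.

[0] andi  $3, $0, 4  →  {$0:0, $1:12, $2:3, $3:0, $4:7, $5:5, $6:14}
[1] slti  $4, $4, 7  →  {$0:0, $1:12, $2:3, $3:0, $4:0, $5:5, $6:14}
[2] beq  $0, $4, L7  →  {$0:0, $1:12, $2:3, $3:0, $4:0, $5:5, $6:14}  ⟨branch taken⟩
[3] slti  $4, $4, 5  →  {$0:0, $1:12, $2:3, $3:0, $4:1, $5:5, $6:14}

1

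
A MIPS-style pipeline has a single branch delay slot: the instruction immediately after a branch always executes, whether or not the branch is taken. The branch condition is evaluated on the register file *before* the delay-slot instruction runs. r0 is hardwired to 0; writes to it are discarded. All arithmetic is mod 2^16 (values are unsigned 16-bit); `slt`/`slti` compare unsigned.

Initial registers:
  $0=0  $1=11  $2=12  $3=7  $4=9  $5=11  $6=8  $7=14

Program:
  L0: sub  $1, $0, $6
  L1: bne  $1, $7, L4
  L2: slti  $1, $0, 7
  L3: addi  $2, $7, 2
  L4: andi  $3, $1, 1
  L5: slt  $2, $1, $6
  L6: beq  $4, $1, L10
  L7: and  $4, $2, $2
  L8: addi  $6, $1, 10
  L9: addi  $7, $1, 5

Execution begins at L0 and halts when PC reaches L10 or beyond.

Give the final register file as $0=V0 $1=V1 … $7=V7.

$0=0 $1=1 $2=1 $3=1 $4=1 $5=11 $6=11 $7=6

[0] sub  $1, $0, $6  →  {$0:0, $1:65528, $2:12, $3:7, $4:9, $5:11, $6:8, $7:14}
[1] bne  $1, $7, L4  →  {$0:0, $1:65528, $2:12, $3:7, $4:9, $5:11, $6:8, $7:14}  ⟨branch taken⟩
[2] slti  $1, $0, 7  →  {$0:0, $1:1, $2:12, $3:7, $4:9, $5:11, $6:8, $7:14}
[4] andi  $3, $1, 1  →  {$0:0, $1:1, $2:12, $3:1, $4:9, $5:11, $6:8, $7:14}
[5] slt  $2, $1, $6  →  {$0:0, $1:1, $2:1, $3:1, $4:9, $5:11, $6:8, $7:14}
[6] beq  $4, $1, L10  →  {$0:0, $1:1, $2:1, $3:1, $4:9, $5:11, $6:8, $7:14}  ⟨branch fallthrough⟩
[7] and  $4, $2, $2  →  {$0:0, $1:1, $2:1, $3:1, $4:1, $5:11, $6:8, $7:14}
[8] addi  $6, $1, 10  →  {$0:0, $1:1, $2:1, $3:1, $4:1, $5:11, $6:11, $7:14}
[9] addi  $7, $1, 5  →  {$0:0, $1:1, $2:1, $3:1, $4:1, $5:11, $6:11, $7:6}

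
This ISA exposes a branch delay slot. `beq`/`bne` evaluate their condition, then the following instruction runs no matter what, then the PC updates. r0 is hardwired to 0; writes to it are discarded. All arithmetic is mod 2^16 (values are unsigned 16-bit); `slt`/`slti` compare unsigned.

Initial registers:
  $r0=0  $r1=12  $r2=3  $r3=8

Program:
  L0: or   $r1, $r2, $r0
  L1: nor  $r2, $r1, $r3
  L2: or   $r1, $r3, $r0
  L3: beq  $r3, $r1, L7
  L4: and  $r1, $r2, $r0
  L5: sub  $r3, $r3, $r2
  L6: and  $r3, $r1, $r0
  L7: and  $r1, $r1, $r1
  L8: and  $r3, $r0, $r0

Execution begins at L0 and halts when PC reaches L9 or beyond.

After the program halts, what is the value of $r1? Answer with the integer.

[0] or   $r1, $r2, $r0  →  {$r0:0, $r1:3, $r2:3, $r3:8}
[1] nor  $r2, $r1, $r3  →  {$r0:0, $r1:3, $r2:65524, $r3:8}
[2] or   $r1, $r3, $r0  →  {$r0:0, $r1:8, $r2:65524, $r3:8}
[3] beq  $r3, $r1, L7  →  {$r0:0, $r1:8, $r2:65524, $r3:8}  ⟨branch taken⟩
[4] and  $r1, $r2, $r0  →  {$r0:0, $r1:0, $r2:65524, $r3:8}
[7] and  $r1, $r1, $r1  →  {$r0:0, $r1:0, $r2:65524, $r3:8}
[8] and  $r3, $r0, $r0  →  {$r0:0, $r1:0, $r2:65524, $r3:0}

0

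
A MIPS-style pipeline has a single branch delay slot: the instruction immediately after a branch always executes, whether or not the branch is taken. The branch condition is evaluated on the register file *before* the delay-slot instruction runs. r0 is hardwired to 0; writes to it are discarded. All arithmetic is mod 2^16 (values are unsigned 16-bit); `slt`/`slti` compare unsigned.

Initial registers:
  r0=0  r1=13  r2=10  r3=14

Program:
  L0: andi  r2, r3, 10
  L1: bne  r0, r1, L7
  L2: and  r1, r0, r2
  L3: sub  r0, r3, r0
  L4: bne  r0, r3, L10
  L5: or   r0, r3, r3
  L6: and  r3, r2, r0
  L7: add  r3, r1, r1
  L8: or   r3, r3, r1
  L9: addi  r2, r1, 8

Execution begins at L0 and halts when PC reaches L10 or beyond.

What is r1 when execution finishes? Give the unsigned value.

#0 andi  r2, r3, 10 ; 0/13/10/14
#1 bne  r0, r1, L7 ; 0/13/10/14 ; →target
#2 and  r1, r0, r2 ; 0/0/10/14
#7 add  r3, r1, r1 ; 0/0/10/0
#8 or   r3, r3, r1 ; 0/0/10/0
#9 addi  r2, r1, 8 ; 0/0/8/0

0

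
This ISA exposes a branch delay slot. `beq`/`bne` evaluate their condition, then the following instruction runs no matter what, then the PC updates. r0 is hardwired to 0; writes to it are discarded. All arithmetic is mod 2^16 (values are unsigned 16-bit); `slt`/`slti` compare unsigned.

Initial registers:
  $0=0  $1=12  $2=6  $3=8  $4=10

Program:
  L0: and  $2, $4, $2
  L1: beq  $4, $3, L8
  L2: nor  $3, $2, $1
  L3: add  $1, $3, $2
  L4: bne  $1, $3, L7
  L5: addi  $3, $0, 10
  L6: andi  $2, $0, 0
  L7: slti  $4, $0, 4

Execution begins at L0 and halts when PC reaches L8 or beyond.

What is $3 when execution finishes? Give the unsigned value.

10

[0] and  $2, $4, $2  →  {$0:0, $1:12, $2:2, $3:8, $4:10}
[1] beq  $4, $3, L8  →  {$0:0, $1:12, $2:2, $3:8, $4:10}  ⟨branch fallthrough⟩
[2] nor  $3, $2, $1  →  {$0:0, $1:12, $2:2, $3:65521, $4:10}
[3] add  $1, $3, $2  →  {$0:0, $1:65523, $2:2, $3:65521, $4:10}
[4] bne  $1, $3, L7  →  {$0:0, $1:65523, $2:2, $3:65521, $4:10}  ⟨branch taken⟩
[5] addi  $3, $0, 10  →  {$0:0, $1:65523, $2:2, $3:10, $4:10}
[7] slti  $4, $0, 4  →  {$0:0, $1:65523, $2:2, $3:10, $4:1}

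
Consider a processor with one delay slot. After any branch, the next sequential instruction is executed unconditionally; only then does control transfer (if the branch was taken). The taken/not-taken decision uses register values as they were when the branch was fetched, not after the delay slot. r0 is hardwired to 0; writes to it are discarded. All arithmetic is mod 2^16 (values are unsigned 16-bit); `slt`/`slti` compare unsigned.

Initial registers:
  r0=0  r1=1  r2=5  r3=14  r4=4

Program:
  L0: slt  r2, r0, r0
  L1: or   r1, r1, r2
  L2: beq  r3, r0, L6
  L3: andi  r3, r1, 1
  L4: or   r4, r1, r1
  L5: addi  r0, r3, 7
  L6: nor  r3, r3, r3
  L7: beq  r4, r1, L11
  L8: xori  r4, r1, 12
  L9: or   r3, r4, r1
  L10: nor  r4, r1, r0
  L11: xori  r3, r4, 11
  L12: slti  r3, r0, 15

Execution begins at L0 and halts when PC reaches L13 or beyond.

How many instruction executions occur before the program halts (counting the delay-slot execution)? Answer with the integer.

PC=0  slt  r2, r0, r0        | r0=0 r1=1 r2=0 r3=14 r4=4
PC=1  or   r1, r1, r2        | r0=0 r1=1 r2=0 r3=14 r4=4
PC=2  beq  r3, r0, L6        | r0=0 r1=1 r2=0 r3=14 r4=4  [not taken]
PC=3  andi  r3, r1, 1        | r0=0 r1=1 r2=0 r3=1 r4=4
PC=4  or   r4, r1, r1        | r0=0 r1=1 r2=0 r3=1 r4=1
PC=5  addi  r0, r3, 7        | r0=0 r1=1 r2=0 r3=1 r4=1
PC=6  nor  r3, r3, r3        | r0=0 r1=1 r2=0 r3=65534 r4=1
PC=7  beq  r4, r1, L11       | r0=0 r1=1 r2=0 r3=65534 r4=1  [TAKEN]
PC=8  xori  r4, r1, 12       | r0=0 r1=1 r2=0 r3=65534 r4=13
PC=11 xori  r3, r4, 11       | r0=0 r1=1 r2=0 r3=6 r4=13
PC=12 slti  r3, r0, 15       | r0=0 r1=1 r2=0 r3=1 r4=13

11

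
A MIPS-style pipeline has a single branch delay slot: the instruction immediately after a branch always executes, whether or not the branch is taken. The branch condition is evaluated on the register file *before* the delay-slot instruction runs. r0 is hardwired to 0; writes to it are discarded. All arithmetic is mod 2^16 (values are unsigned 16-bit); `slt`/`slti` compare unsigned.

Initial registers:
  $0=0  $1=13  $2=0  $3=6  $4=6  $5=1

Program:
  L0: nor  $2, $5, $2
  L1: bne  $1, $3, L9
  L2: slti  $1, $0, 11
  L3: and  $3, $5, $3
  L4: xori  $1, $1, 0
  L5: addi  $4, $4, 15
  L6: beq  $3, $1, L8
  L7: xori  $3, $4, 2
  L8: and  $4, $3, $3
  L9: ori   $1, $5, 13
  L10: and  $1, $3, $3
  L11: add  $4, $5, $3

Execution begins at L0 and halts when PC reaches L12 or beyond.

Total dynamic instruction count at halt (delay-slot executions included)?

[0] nor  $2, $5, $2  →  {$0:0, $1:13, $2:65534, $3:6, $4:6, $5:1}
[1] bne  $1, $3, L9  →  {$0:0, $1:13, $2:65534, $3:6, $4:6, $5:1}  ⟨branch taken⟩
[2] slti  $1, $0, 11  →  {$0:0, $1:1, $2:65534, $3:6, $4:6, $5:1}
[9] ori   $1, $5, 13  →  {$0:0, $1:13, $2:65534, $3:6, $4:6, $5:1}
[10] and  $1, $3, $3  →  {$0:0, $1:6, $2:65534, $3:6, $4:6, $5:1}
[11] add  $4, $5, $3  →  {$0:0, $1:6, $2:65534, $3:6, $4:7, $5:1}

6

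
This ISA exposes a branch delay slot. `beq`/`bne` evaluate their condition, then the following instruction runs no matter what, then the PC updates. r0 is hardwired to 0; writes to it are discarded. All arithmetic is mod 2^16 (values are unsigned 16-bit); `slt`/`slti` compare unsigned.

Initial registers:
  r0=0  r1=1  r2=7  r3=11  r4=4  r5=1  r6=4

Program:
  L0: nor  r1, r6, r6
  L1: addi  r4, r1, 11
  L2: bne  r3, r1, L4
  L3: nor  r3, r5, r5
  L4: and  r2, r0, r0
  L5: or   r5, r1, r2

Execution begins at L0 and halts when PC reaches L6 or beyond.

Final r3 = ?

65534

[0] nor  r1, r6, r6  →  {r0:0, r1:65531, r2:7, r3:11, r4:4, r5:1, r6:4}
[1] addi  r4, r1, 11  →  {r0:0, r1:65531, r2:7, r3:11, r4:6, r5:1, r6:4}
[2] bne  r3, r1, L4  →  {r0:0, r1:65531, r2:7, r3:11, r4:6, r5:1, r6:4}  ⟨branch taken⟩
[3] nor  r3, r5, r5  →  {r0:0, r1:65531, r2:7, r3:65534, r4:6, r5:1, r6:4}
[4] and  r2, r0, r0  →  {r0:0, r1:65531, r2:0, r3:65534, r4:6, r5:1, r6:4}
[5] or   r5, r1, r2  →  {r0:0, r1:65531, r2:0, r3:65534, r4:6, r5:65531, r6:4}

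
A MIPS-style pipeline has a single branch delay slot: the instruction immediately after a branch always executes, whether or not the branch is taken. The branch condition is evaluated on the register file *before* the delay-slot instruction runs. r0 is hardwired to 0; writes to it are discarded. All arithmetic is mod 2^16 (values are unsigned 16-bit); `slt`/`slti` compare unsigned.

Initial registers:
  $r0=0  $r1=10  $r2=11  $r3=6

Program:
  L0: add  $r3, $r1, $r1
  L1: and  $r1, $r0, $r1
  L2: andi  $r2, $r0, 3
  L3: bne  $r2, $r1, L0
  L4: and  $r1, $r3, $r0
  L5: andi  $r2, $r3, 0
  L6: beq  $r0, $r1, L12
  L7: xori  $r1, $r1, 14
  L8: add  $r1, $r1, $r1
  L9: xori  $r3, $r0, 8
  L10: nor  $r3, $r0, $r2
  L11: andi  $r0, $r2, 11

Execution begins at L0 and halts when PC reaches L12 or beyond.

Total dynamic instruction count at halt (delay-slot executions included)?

8

  step pc=0: add  $r3, $r1, $r1  regs=(0,10,11,20)
  step pc=1: and  $r1, $r0, $r1  regs=(0,0,11,20)
  step pc=2: andi  $r2, $r0, 3  regs=(0,0,0,20)
  step pc=3: bne  $r2, $r1, L0  cond=F  regs=(0,0,0,20)
  step pc=4: and  $r1, $r3, $r0  regs=(0,0,0,20)
  step pc=5: andi  $r2, $r3, 0  regs=(0,0,0,20)
  step pc=6: beq  $r0, $r1, L12  cond=T  regs=(0,0,0,20)
  step pc=7: xori  $r1, $r1, 14  regs=(0,14,0,20)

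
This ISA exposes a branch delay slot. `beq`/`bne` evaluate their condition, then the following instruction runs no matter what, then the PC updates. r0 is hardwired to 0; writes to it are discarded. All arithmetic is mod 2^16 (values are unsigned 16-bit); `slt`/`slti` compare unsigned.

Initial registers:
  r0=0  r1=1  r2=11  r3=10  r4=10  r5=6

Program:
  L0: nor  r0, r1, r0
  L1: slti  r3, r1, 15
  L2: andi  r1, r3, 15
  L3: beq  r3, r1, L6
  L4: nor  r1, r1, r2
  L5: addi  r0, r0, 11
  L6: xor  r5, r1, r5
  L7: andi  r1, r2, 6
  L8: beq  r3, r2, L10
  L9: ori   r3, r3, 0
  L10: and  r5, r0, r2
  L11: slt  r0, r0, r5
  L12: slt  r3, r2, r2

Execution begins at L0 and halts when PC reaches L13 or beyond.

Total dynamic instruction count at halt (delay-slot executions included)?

12

PC=0  nor  r0, r1, r0        | r0=0 r1=1 r2=11 r3=10 r4=10 r5=6
PC=1  slti  r3, r1, 15       | r0=0 r1=1 r2=11 r3=1 r4=10 r5=6
PC=2  andi  r1, r3, 15       | r0=0 r1=1 r2=11 r3=1 r4=10 r5=6
PC=3  beq  r3, r1, L6        | r0=0 r1=1 r2=11 r3=1 r4=10 r5=6  [TAKEN]
PC=4  nor  r1, r1, r2        | r0=0 r1=65524 r2=11 r3=1 r4=10 r5=6
PC=6  xor  r5, r1, r5        | r0=0 r1=65524 r2=11 r3=1 r4=10 r5=65522
PC=7  andi  r1, r2, 6        | r0=0 r1=2 r2=11 r3=1 r4=10 r5=65522
PC=8  beq  r3, r2, L10       | r0=0 r1=2 r2=11 r3=1 r4=10 r5=65522  [not taken]
PC=9  ori   r3, r3, 0        | r0=0 r1=2 r2=11 r3=1 r4=10 r5=65522
PC=10 and  r5, r0, r2        | r0=0 r1=2 r2=11 r3=1 r4=10 r5=0
PC=11 slt  r0, r0, r5        | r0=0 r1=2 r2=11 r3=1 r4=10 r5=0
PC=12 slt  r3, r2, r2        | r0=0 r1=2 r2=11 r3=0 r4=10 r5=0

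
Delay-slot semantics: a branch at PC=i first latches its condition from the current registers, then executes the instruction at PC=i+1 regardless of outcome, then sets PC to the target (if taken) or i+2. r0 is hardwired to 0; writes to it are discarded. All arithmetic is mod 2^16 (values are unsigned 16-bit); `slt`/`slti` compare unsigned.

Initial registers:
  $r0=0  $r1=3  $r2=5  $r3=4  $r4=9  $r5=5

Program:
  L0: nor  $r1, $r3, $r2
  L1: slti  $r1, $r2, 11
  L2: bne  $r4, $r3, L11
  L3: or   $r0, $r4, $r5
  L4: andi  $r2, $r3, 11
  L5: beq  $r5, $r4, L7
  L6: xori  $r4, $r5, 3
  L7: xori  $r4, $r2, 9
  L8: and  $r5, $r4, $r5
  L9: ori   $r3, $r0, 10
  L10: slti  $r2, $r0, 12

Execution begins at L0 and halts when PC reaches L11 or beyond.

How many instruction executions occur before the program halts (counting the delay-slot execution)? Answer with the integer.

4

PC=0  nor  $r1, $r3, $r2     | $r0=0 $r1=65530 $r2=5 $r3=4 $r4=9 $r5=5
PC=1  slti  $r1, $r2, 11     | $r0=0 $r1=1 $r2=5 $r3=4 $r4=9 $r5=5
PC=2  bne  $r4, $r3, L11     | $r0=0 $r1=1 $r2=5 $r3=4 $r4=9 $r5=5  [TAKEN]
PC=3  or   $r0, $r4, $r5     | $r0=0 $r1=1 $r2=5 $r3=4 $r4=9 $r5=5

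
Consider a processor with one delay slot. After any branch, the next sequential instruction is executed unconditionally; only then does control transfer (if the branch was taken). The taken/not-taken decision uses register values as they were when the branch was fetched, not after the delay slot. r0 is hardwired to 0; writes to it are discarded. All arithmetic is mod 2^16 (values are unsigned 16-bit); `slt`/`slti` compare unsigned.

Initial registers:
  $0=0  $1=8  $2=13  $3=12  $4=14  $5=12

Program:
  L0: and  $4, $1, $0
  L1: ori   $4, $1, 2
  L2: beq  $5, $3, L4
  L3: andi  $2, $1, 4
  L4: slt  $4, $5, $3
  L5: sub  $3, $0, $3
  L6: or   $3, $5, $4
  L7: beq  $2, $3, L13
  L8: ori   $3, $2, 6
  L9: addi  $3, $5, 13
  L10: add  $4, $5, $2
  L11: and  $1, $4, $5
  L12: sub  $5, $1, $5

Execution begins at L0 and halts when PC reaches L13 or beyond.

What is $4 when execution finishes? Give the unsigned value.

12

PC=0  and  $4, $1, $0        | $0=0 $1=8 $2=13 $3=12 $4=0 $5=12
PC=1  ori   $4, $1, 2        | $0=0 $1=8 $2=13 $3=12 $4=10 $5=12
PC=2  beq  $5, $3, L4        | $0=0 $1=8 $2=13 $3=12 $4=10 $5=12  [TAKEN]
PC=3  andi  $2, $1, 4        | $0=0 $1=8 $2=0 $3=12 $4=10 $5=12
PC=4  slt  $4, $5, $3        | $0=0 $1=8 $2=0 $3=12 $4=0 $5=12
PC=5  sub  $3, $0, $3        | $0=0 $1=8 $2=0 $3=65524 $4=0 $5=12
PC=6  or   $3, $5, $4        | $0=0 $1=8 $2=0 $3=12 $4=0 $5=12
PC=7  beq  $2, $3, L13       | $0=0 $1=8 $2=0 $3=12 $4=0 $5=12  [not taken]
PC=8  ori   $3, $2, 6        | $0=0 $1=8 $2=0 $3=6 $4=0 $5=12
PC=9  addi  $3, $5, 13       | $0=0 $1=8 $2=0 $3=25 $4=0 $5=12
PC=10 add  $4, $5, $2        | $0=0 $1=8 $2=0 $3=25 $4=12 $5=12
PC=11 and  $1, $4, $5        | $0=0 $1=12 $2=0 $3=25 $4=12 $5=12
PC=12 sub  $5, $1, $5        | $0=0 $1=12 $2=0 $3=25 $4=12 $5=0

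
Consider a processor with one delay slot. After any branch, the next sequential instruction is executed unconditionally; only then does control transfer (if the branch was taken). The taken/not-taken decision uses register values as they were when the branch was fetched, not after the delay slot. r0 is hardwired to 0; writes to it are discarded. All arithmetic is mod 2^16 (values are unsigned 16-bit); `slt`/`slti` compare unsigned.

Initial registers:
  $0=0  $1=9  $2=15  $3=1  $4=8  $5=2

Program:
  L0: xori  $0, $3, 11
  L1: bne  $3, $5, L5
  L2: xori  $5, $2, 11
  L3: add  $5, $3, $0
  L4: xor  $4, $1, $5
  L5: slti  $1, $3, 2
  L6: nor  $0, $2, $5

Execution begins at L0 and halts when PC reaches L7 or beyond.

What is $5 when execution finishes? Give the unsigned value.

4

PC=0  xori  $0, $3, 11       | $0=0 $1=9 $2=15 $3=1 $4=8 $5=2
PC=1  bne  $3, $5, L5        | $0=0 $1=9 $2=15 $3=1 $4=8 $5=2  [TAKEN]
PC=2  xori  $5, $2, 11       | $0=0 $1=9 $2=15 $3=1 $4=8 $5=4
PC=5  slti  $1, $3, 2        | $0=0 $1=1 $2=15 $3=1 $4=8 $5=4
PC=6  nor  $0, $2, $5        | $0=0 $1=1 $2=15 $3=1 $4=8 $5=4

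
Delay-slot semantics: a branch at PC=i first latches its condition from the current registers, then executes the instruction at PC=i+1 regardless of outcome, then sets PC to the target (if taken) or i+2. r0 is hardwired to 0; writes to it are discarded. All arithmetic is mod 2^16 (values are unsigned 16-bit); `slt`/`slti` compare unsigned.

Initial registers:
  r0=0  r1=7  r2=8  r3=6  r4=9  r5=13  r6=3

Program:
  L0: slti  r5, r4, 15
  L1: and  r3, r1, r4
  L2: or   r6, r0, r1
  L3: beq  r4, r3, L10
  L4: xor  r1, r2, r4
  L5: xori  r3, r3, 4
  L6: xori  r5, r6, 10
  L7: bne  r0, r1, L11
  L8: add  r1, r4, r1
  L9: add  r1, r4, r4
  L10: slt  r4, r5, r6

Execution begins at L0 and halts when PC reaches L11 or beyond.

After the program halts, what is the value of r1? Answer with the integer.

10

PC=0  slti  r5, r4, 15       | r0=0 r1=7 r2=8 r3=6 r4=9 r5=1 r6=3
PC=1  and  r3, r1, r4        | r0=0 r1=7 r2=8 r3=1 r4=9 r5=1 r6=3
PC=2  or   r6, r0, r1        | r0=0 r1=7 r2=8 r3=1 r4=9 r5=1 r6=7
PC=3  beq  r4, r3, L10       | r0=0 r1=7 r2=8 r3=1 r4=9 r5=1 r6=7  [not taken]
PC=4  xor  r1, r2, r4        | r0=0 r1=1 r2=8 r3=1 r4=9 r5=1 r6=7
PC=5  xori  r3, r3, 4        | r0=0 r1=1 r2=8 r3=5 r4=9 r5=1 r6=7
PC=6  xori  r5, r6, 10       | r0=0 r1=1 r2=8 r3=5 r4=9 r5=13 r6=7
PC=7  bne  r0, r1, L11       | r0=0 r1=1 r2=8 r3=5 r4=9 r5=13 r6=7  [TAKEN]
PC=8  add  r1, r4, r1        | r0=0 r1=10 r2=8 r3=5 r4=9 r5=13 r6=7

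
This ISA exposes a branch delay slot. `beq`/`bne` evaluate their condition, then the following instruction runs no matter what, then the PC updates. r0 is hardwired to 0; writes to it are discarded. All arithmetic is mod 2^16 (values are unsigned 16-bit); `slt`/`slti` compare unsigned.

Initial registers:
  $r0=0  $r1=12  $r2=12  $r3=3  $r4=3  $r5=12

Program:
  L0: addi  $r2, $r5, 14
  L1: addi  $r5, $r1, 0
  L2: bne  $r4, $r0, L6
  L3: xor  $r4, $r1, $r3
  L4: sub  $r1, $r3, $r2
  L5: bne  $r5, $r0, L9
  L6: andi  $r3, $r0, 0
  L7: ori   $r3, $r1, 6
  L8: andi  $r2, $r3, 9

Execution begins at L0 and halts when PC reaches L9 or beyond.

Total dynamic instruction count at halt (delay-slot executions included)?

7

PC=0  addi  $r2, $r5, 14     | $r0=0 $r1=12 $r2=26 $r3=3 $r4=3 $r5=12
PC=1  addi  $r5, $r1, 0      | $r0=0 $r1=12 $r2=26 $r3=3 $r4=3 $r5=12
PC=2  bne  $r4, $r0, L6      | $r0=0 $r1=12 $r2=26 $r3=3 $r4=3 $r5=12  [TAKEN]
PC=3  xor  $r4, $r1, $r3     | $r0=0 $r1=12 $r2=26 $r3=3 $r4=15 $r5=12
PC=6  andi  $r3, $r0, 0      | $r0=0 $r1=12 $r2=26 $r3=0 $r4=15 $r5=12
PC=7  ori   $r3, $r1, 6      | $r0=0 $r1=12 $r2=26 $r3=14 $r4=15 $r5=12
PC=8  andi  $r2, $r3, 9      | $r0=0 $r1=12 $r2=8 $r3=14 $r4=15 $r5=12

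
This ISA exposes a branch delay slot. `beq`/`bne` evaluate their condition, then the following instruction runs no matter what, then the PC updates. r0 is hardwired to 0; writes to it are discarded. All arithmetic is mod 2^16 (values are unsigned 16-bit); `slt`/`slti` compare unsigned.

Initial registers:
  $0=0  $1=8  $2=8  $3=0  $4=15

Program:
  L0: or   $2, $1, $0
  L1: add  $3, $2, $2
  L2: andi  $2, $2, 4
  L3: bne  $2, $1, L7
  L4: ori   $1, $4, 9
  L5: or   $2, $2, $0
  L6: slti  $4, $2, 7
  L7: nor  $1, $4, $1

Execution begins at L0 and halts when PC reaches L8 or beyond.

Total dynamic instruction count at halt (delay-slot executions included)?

6

[0] or   $2, $1, $0  →  {$0:0, $1:8, $2:8, $3:0, $4:15}
[1] add  $3, $2, $2  →  {$0:0, $1:8, $2:8, $3:16, $4:15}
[2] andi  $2, $2, 4  →  {$0:0, $1:8, $2:0, $3:16, $4:15}
[3] bne  $2, $1, L7  →  {$0:0, $1:8, $2:0, $3:16, $4:15}  ⟨branch taken⟩
[4] ori   $1, $4, 9  →  {$0:0, $1:15, $2:0, $3:16, $4:15}
[7] nor  $1, $4, $1  →  {$0:0, $1:65520, $2:0, $3:16, $4:15}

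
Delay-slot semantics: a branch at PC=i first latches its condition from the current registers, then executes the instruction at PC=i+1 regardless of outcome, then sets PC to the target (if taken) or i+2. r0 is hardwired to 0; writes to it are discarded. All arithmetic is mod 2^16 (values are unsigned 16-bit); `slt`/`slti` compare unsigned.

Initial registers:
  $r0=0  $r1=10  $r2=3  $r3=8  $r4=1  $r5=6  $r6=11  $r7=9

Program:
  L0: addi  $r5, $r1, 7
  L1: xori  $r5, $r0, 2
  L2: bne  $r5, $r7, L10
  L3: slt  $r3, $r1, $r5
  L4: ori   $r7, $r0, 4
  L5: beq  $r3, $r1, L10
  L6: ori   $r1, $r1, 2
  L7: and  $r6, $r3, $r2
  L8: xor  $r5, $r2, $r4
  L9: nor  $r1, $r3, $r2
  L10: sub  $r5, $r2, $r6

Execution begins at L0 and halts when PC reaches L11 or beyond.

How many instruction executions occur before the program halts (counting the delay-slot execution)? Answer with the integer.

  step pc=0: addi  $r5, $r1, 7  regs=(0,10,3,8,1,17,11,9)
  step pc=1: xori  $r5, $r0, 2  regs=(0,10,3,8,1,2,11,9)
  step pc=2: bne  $r5, $r7, L10  cond=T  regs=(0,10,3,8,1,2,11,9)
  step pc=3: slt  $r3, $r1, $r5  regs=(0,10,3,0,1,2,11,9)
  step pc=10: sub  $r5, $r2, $r6  regs=(0,10,3,0,1,65528,11,9)

5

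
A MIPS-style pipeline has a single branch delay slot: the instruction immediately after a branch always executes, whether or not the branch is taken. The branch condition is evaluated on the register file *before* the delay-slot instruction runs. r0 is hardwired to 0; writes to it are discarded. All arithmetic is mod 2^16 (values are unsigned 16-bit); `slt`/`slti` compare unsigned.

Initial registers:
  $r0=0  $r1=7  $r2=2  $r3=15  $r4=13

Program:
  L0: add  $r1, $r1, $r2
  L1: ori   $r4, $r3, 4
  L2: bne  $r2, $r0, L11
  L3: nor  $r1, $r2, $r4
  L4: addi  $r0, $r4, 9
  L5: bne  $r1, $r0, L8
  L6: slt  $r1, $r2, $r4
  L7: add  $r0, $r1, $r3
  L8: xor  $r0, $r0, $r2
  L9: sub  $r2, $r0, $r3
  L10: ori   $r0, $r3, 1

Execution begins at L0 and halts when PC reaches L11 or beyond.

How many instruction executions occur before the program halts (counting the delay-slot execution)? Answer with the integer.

PC=0  add  $r1, $r1, $r2     | $r0=0 $r1=9 $r2=2 $r3=15 $r4=13
PC=1  ori   $r4, $r3, 4      | $r0=0 $r1=9 $r2=2 $r3=15 $r4=15
PC=2  bne  $r2, $r0, L11     | $r0=0 $r1=9 $r2=2 $r3=15 $r4=15  [TAKEN]
PC=3  nor  $r1, $r2, $r4     | $r0=0 $r1=65520 $r2=2 $r3=15 $r4=15

4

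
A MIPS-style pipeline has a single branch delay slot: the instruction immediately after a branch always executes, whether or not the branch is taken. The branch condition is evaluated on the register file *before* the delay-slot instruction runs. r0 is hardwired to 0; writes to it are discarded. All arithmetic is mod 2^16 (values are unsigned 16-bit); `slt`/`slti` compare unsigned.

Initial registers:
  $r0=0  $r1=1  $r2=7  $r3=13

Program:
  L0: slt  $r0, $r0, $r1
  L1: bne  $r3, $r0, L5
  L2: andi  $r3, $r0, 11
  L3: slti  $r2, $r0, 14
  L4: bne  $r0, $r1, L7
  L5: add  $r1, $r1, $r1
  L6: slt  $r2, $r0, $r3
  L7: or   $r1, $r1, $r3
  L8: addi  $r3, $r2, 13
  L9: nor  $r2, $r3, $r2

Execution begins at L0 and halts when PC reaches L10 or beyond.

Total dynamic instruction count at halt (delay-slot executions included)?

8

#0 slt  $r0, $r0, $r1 ; 0/1/7/13
#1 bne  $r3, $r0, L5 ; 0/1/7/13 ; →target
#2 andi  $r3, $r0, 11 ; 0/1/7/0
#5 add  $r1, $r1, $r1 ; 0/2/7/0
#6 slt  $r2, $r0, $r3 ; 0/2/0/0
#7 or   $r1, $r1, $r3 ; 0/2/0/0
#8 addi  $r3, $r2, 13 ; 0/2/0/13
#9 nor  $r2, $r3, $r2 ; 0/2/65522/13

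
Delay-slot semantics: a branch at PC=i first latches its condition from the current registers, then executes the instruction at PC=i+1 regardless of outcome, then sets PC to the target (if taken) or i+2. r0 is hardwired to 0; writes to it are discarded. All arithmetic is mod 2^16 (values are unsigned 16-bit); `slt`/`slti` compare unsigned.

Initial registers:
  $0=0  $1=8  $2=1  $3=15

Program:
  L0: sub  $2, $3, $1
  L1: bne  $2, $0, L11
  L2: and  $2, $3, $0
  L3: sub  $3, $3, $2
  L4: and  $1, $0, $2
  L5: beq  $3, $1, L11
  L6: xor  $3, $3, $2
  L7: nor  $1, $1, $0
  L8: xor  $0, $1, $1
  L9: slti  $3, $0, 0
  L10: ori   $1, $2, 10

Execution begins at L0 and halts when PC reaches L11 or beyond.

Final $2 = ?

0

PC=0  sub  $2, $3, $1        | $0=0 $1=8 $2=7 $3=15
PC=1  bne  $2, $0, L11       | $0=0 $1=8 $2=7 $3=15  [TAKEN]
PC=2  and  $2, $3, $0        | $0=0 $1=8 $2=0 $3=15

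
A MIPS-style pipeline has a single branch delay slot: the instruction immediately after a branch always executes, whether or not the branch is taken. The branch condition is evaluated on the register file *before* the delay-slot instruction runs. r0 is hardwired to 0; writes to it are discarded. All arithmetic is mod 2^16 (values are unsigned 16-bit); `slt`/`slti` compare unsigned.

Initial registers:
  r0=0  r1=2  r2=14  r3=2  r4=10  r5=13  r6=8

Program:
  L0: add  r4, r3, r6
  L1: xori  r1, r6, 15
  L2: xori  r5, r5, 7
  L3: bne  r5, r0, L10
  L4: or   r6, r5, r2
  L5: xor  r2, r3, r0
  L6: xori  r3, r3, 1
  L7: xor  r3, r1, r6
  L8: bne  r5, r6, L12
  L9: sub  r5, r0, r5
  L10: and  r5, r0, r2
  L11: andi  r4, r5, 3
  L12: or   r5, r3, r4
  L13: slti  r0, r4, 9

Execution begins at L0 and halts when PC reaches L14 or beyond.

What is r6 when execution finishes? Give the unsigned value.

  step pc=0: add  r4, r3, r6  regs=(0,2,14,2,10,13,8)
  step pc=1: xori  r1, r6, 15  regs=(0,7,14,2,10,13,8)
  step pc=2: xori  r5, r5, 7  regs=(0,7,14,2,10,10,8)
  step pc=3: bne  r5, r0, L10  cond=T  regs=(0,7,14,2,10,10,8)
  step pc=4: or   r6, r5, r2  regs=(0,7,14,2,10,10,14)
  step pc=10: and  r5, r0, r2  regs=(0,7,14,2,10,0,14)
  step pc=11: andi  r4, r5, 3  regs=(0,7,14,2,0,0,14)
  step pc=12: or   r5, r3, r4  regs=(0,7,14,2,0,2,14)
  step pc=13: slti  r0, r4, 9  regs=(0,7,14,2,0,2,14)

14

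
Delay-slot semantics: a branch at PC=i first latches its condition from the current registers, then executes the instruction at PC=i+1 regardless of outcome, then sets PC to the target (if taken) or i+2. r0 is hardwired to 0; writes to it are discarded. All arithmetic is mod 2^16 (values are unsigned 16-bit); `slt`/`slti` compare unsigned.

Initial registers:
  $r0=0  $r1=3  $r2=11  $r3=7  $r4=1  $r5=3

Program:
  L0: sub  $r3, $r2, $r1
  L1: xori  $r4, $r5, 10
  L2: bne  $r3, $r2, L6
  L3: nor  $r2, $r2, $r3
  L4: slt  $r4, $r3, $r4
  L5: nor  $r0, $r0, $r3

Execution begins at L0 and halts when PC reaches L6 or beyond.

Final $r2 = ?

65524

[0] sub  $r3, $r2, $r1  →  {$r0:0, $r1:3, $r2:11, $r3:8, $r4:1, $r5:3}
[1] xori  $r4, $r5, 10  →  {$r0:0, $r1:3, $r2:11, $r3:8, $r4:9, $r5:3}
[2] bne  $r3, $r2, L6  →  {$r0:0, $r1:3, $r2:11, $r3:8, $r4:9, $r5:3}  ⟨branch taken⟩
[3] nor  $r2, $r2, $r3  →  {$r0:0, $r1:3, $r2:65524, $r3:8, $r4:9, $r5:3}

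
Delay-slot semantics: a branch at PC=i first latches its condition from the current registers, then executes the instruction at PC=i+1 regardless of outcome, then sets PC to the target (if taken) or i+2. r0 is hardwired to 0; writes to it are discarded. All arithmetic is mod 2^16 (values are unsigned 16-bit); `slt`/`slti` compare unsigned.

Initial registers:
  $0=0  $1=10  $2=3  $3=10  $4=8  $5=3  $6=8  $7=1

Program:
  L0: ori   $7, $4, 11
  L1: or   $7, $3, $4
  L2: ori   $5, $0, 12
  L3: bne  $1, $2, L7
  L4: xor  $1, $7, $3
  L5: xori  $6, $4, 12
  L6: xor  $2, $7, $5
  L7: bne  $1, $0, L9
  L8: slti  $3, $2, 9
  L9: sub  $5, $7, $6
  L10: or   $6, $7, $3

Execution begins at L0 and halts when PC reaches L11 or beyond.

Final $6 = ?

11

  step pc=0: ori   $7, $4, 11  regs=(0,10,3,10,8,3,8,11)
  step pc=1: or   $7, $3, $4  regs=(0,10,3,10,8,3,8,10)
  step pc=2: ori   $5, $0, 12  regs=(0,10,3,10,8,12,8,10)
  step pc=3: bne  $1, $2, L7  cond=T  regs=(0,10,3,10,8,12,8,10)
  step pc=4: xor  $1, $7, $3  regs=(0,0,3,10,8,12,8,10)
  step pc=7: bne  $1, $0, L9  cond=F  regs=(0,0,3,10,8,12,8,10)
  step pc=8: slti  $3, $2, 9  regs=(0,0,3,1,8,12,8,10)
  step pc=9: sub  $5, $7, $6  regs=(0,0,3,1,8,2,8,10)
  step pc=10: or   $6, $7, $3  regs=(0,0,3,1,8,2,11,10)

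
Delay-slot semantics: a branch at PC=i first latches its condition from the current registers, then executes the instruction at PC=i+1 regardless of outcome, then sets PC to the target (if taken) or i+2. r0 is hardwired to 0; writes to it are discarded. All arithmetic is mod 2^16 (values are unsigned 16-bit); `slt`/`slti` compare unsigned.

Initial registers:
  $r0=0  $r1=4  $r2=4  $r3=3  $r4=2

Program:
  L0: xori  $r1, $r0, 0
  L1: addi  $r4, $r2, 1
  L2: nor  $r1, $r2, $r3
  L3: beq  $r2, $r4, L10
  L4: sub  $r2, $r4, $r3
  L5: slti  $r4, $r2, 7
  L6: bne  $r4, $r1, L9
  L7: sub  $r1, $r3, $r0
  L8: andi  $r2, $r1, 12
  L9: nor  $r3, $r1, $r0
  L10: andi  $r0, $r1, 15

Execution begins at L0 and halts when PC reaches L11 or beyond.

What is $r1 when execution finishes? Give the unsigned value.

3

PC=0  xori  $r1, $r0, 0      | $r0=0 $r1=0 $r2=4 $r3=3 $r4=2
PC=1  addi  $r4, $r2, 1      | $r0=0 $r1=0 $r2=4 $r3=3 $r4=5
PC=2  nor  $r1, $r2, $r3     | $r0=0 $r1=65528 $r2=4 $r3=3 $r4=5
PC=3  beq  $r2, $r4, L10     | $r0=0 $r1=65528 $r2=4 $r3=3 $r4=5  [not taken]
PC=4  sub  $r2, $r4, $r3     | $r0=0 $r1=65528 $r2=2 $r3=3 $r4=5
PC=5  slti  $r4, $r2, 7      | $r0=0 $r1=65528 $r2=2 $r3=3 $r4=1
PC=6  bne  $r4, $r1, L9      | $r0=0 $r1=65528 $r2=2 $r3=3 $r4=1  [TAKEN]
PC=7  sub  $r1, $r3, $r0     | $r0=0 $r1=3 $r2=2 $r3=3 $r4=1
PC=9  nor  $r3, $r1, $r0     | $r0=0 $r1=3 $r2=2 $r3=65532 $r4=1
PC=10 andi  $r0, $r1, 15     | $r0=0 $r1=3 $r2=2 $r3=65532 $r4=1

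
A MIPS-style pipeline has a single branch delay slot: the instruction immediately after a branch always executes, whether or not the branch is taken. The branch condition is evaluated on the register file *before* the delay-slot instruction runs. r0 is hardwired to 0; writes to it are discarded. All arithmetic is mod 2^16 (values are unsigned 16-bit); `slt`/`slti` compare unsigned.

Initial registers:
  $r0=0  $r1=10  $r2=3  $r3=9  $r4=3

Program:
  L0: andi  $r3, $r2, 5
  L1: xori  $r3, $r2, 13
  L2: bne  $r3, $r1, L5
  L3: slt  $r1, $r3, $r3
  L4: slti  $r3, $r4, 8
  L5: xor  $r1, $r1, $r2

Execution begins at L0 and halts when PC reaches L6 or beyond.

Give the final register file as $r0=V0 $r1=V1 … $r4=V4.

[0] andi  $r3, $r2, 5  →  {$r0:0, $r1:10, $r2:3, $r3:1, $r4:3}
[1] xori  $r3, $r2, 13  →  {$r0:0, $r1:10, $r2:3, $r3:14, $r4:3}
[2] bne  $r3, $r1, L5  →  {$r0:0, $r1:10, $r2:3, $r3:14, $r4:3}  ⟨branch taken⟩
[3] slt  $r1, $r3, $r3  →  {$r0:0, $r1:0, $r2:3, $r3:14, $r4:3}
[5] xor  $r1, $r1, $r2  →  {$r0:0, $r1:3, $r2:3, $r3:14, $r4:3}

$r0=0 $r1=3 $r2=3 $r3=14 $r4=3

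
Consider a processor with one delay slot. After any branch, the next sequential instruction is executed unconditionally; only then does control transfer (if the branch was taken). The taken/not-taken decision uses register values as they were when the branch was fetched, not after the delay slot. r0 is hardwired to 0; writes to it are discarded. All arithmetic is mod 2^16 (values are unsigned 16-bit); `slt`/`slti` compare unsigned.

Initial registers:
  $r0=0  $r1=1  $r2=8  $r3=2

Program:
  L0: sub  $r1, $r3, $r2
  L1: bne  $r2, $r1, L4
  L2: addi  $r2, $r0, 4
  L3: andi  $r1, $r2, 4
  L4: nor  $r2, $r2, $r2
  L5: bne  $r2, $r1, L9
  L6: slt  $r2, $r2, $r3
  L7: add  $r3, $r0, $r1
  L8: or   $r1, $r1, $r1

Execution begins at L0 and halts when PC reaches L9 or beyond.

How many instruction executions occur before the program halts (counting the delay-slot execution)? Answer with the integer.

6

  step pc=0: sub  $r1, $r3, $r2  regs=(0,65530,8,2)
  step pc=1: bne  $r2, $r1, L4  cond=T  regs=(0,65530,8,2)
  step pc=2: addi  $r2, $r0, 4  regs=(0,65530,4,2)
  step pc=4: nor  $r2, $r2, $r2  regs=(0,65530,65531,2)
  step pc=5: bne  $r2, $r1, L9  cond=T  regs=(0,65530,65531,2)
  step pc=6: slt  $r2, $r2, $r3  regs=(0,65530,0,2)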